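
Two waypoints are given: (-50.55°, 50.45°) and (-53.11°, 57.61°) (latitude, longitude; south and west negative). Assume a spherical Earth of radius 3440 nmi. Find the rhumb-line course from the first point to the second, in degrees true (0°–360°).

120.1°

Δψ = ln[tan(π/4+φ₂/2)/tan(π/4+φ₁/2)] = -0.0723
Δλ = +0.1250 rad (taken the short way round)
course = atan2(Δλ, Δψ) = 120.06°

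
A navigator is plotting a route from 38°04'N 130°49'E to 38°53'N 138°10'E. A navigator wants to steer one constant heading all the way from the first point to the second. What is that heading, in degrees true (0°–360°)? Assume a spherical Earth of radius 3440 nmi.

81.9°

Δψ = ln[tan(π/4+φ₂/2)/tan(π/4+φ₁/2)] = +0.0182
Δλ = +0.1283 rad (taken the short way round)
course = atan2(Δλ, Δψ) = 81.92°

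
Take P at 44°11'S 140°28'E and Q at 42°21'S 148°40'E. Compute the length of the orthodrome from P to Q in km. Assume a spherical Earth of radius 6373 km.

694 km

cos σ = sin φ₁ sin φ₂ + cos φ₁ cos φ₂ cos Δλ
      = sin(-44.18°)sin(-42.35°) + cos(-44.18°)cos(-42.35°)cos(8.20°) = 0.9941
σ = 6.243° → d = Rσ = 6373·0.10896 = 694 km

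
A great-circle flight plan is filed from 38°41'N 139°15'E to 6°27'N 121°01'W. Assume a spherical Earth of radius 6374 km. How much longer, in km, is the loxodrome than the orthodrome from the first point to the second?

280 km

Great circle: cos σ = sin φ₁ sin φ₂ + cos φ₁ cos φ₂ cos Δλ,  σ = 1.6318 rad → d_gc = 10400.8 km
Rhumb line: Δψ = -0.6204, q = Δφ/Δψ = 0.9068, d_rh = R√(Δφ²+q²Δλ²) = 10681.2 km
Excess = 10681.2 − 10400.8 = 280.4 ≈ 280 km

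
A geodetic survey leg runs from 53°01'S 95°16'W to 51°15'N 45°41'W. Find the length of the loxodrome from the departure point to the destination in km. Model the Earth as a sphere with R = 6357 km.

12478 km

Rhumb course C = atan2(Δλ, Δψ) with Δψ = ln[tan(π/4+φ₂/2)/tan(π/4+φ₁/2)] = +2.1404, Δλ = +0.8654 → C = 22.01°
d = R·|Δφ| / |cos C| = 6357·1.81980 / 0.92709 = 12478 km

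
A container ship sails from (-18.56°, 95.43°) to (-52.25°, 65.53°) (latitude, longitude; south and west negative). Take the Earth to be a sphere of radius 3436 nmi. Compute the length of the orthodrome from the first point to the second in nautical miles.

Haversine: a = sin²(Δφ/2)+cos φ₁ cos φ₂ sin²(Δλ/2) = 0.12260;  σ = 2·atan2(√a,√(1−a))
σ = 40.992° → d = Rσ = 3436·0.71545 = 2458 nmi

2458 nmi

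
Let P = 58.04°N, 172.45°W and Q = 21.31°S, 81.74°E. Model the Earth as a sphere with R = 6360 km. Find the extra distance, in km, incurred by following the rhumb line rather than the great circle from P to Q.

Great circle: cos σ = sin φ₁ sin φ₂ + cos φ₁ cos φ₂ cos Δλ,  σ = 2.0294 rad → d_gc = 12906.9 km
Rhumb line: Δψ = -1.6313, q = Δφ/Δψ = 0.8490, d_rh = R√(Δφ²+q²Δλ²) = 13304.5 km
Excess = 13304.5 − 12906.9 = 397.6 ≈ 398 km

398 km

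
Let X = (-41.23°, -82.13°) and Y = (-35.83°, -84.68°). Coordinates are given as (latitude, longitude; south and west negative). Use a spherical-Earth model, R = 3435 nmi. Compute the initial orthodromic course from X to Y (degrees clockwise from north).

338.9°

θ = atan2( sin Δλ·cos φ₂ ,  cos φ₁ sin φ₂ − sin φ₁ cos φ₂ cos Δλ )
  = atan2(-0.0361, +0.0936) = 338.92°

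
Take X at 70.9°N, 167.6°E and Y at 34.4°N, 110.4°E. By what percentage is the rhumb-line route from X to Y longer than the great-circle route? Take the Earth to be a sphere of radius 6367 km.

2.8%

Great circle: σ = 0.8229 rad → d_gc = Rσ = 5239.2 km
Rhumb: Δφ = -0.6370, Δλ = -0.9983, Δψ = -1.1423, q = Δφ/Δψ = 0.5577 → d_rh = R√(Δφ²+q²Δλ²) = 5386.9 km
Excess = (5386.9 − 5239.2) / 5239.2 = 147.7 / 5239.2 = 2.82% ≈ 2.8%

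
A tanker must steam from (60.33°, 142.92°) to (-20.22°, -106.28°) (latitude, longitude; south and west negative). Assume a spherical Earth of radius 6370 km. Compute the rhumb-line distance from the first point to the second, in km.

Δψ = ln[tan(π/4+φ₂/2)/tan(π/4+φ₁/2)] = -1.6890;  Δφ = -1.4059 rad,  Δλ = +1.9338 rad
q = Δφ/Δψ = 0.8324
d = R·√(Δφ² + q²Δλ²) = 6370·2.13715 = 13614 km

13614 km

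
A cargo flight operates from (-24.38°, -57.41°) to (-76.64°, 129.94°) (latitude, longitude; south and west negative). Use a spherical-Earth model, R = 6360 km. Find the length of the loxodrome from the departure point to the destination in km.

11777 km

Rhumb course C = atan2(Δλ, Δψ) with Δψ = ln[tan(π/4+φ₂/2)/tan(π/4+φ₁/2)] = -1.7056, Δλ = -3.0133 → C = 240.49°
d = R·|Δφ| / |cos C| = 6360·0.91211 / 0.49259 = 11777 km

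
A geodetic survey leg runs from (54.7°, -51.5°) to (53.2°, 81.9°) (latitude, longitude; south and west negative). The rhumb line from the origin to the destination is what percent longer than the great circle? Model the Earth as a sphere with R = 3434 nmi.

20.0%

Great circle: σ = 1.1421 rad → d_gc = Rσ = 3922.0 nmi
Rhumb: Δφ = -0.0262, Δλ = +2.3283, Δψ = -0.0445, q = Δφ/Δψ = 0.5884 → d_rh = R√(Δφ²+q²Δλ²) = 4705.4 nmi
Excess = (4705.4 − 3922.0) / 3922.0 = 783.4 / 3922.0 = 19.97% ≈ 20.0%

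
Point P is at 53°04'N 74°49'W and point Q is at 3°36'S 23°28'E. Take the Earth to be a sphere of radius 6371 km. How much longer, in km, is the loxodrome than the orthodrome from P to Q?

Great circle: cos σ = sin φ₁ sin φ₂ + cos φ₁ cos φ₂ cos Δλ,  σ = 1.7078 rad → d_gc = 10880.5 km
Rhumb line: Δψ = -1.1596, q = Δφ/Δψ = 0.8529, d_rh = R√(Δφ²+q²Δλ²) = 11250.7 km
Excess = 11250.7 − 10880.5 = 370.2 ≈ 370 km

370 km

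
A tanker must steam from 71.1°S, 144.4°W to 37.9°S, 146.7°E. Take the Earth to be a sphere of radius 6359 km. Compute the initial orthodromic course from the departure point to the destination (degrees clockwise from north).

275.4°

θ = atan2( sin Δλ·cos φ₂ ,  cos φ₁ sin φ₂ − sin φ₁ cos φ₂ cos Δλ )
  = atan2(-0.7362, +0.0698) = 275.41°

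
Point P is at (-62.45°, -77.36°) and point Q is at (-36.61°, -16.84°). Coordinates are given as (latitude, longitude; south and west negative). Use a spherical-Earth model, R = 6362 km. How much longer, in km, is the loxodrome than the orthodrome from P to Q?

145 km

Great circle: cos σ = sin φ₁ sin φ₂ + cos φ₁ cos φ₂ cos Δλ,  σ = 0.7792 rad → d_gc = 4957.5 km
Rhumb line: Δψ = +0.7184, q = Δφ/Δψ = 0.6278, d_rh = R√(Δφ²+q²Δλ²) = 5102.1 km
Excess = 5102.1 − 4957.5 = 144.6 ≈ 145 km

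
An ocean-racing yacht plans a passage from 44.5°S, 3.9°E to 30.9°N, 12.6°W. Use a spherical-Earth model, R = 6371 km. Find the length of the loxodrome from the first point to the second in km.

8551 km

Rhumb course C = atan2(Δλ, Δψ) with Δψ = ln[tan(π/4+φ₂/2)/tan(π/4+φ₁/2)] = +1.4366, Δλ = -0.2880 → C = 348.66°
d = R·|Δφ| / |cos C| = 6371·1.31598 / 0.98049 = 8551 km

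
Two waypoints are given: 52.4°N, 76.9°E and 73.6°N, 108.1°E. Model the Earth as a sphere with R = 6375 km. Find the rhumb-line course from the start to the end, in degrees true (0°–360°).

Meridional parts: M(φ₁)=+1.0776, M(φ₂)=+1.9372 → ΔM = +0.8597;  Δλ = +0.5445 rad
tan C = Δλ / ΔM = +0.6334 → C = 32.35°

32.4°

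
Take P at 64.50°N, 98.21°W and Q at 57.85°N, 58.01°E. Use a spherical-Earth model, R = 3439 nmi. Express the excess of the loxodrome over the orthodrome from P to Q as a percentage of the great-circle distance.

33.7%

Great circle: σ = 0.9830 rad → d_gc = Rσ = 3380.5 nmi
Rhumb: Δφ = -0.1161, Δλ = +2.7266, Δψ = -0.2418, q = Δφ/Δψ = 0.4801 → d_rh = R√(Δφ²+q²Δλ²) = 4519.1 nmi
Excess = (4519.1 − 3380.5) / 3380.5 = 1138.6 / 3380.5 = 33.68% ≈ 33.7%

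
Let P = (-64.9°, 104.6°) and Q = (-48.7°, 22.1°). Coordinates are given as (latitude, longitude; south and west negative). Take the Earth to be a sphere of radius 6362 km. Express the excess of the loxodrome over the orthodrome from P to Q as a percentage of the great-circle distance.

6.7%

Great circle: σ = 0.7715 rad → d_gc = Rσ = 4908.3 km
Rhumb: Δφ = +0.2827, Δλ = -1.4399, Δψ = +0.5265, q = Δφ/Δψ = 0.5370 → d_rh = R√(Δφ²+q²Δλ²) = 5238.2 km
Excess = (5238.2 − 4908.3) / 4908.3 = 329.9 / 4908.3 = 6.72% ≈ 6.7%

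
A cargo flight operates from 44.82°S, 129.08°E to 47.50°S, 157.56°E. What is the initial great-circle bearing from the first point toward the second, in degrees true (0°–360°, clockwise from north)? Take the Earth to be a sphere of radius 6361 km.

108.0°

N = sin Δλ·cos φ₂ = +0.3222;  D = cos φ₁ sin φ₂ − sin φ₁ cos φ₂ cos Δλ = -0.1044
initial course = atan2(N, D) = 107.95°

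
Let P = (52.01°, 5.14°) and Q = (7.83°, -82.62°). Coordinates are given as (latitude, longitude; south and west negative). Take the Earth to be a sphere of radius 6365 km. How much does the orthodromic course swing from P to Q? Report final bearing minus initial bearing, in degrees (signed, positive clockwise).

At departure: θ₁ = atan2(sin Δλ cos φ₂, cos φ₁ sin φ₂ − sin φ₁ cos φ₂ cos Δλ) = 273.08°
At arrival: θ₂ = atan2(sin Δλ cos φ₁, −cos φ₂ sin φ₁ + sin φ₂ cos φ₁ cos Δλ) = 218.35°
Δθ = θ₂ − θ₁ = -54.7°

-54.7°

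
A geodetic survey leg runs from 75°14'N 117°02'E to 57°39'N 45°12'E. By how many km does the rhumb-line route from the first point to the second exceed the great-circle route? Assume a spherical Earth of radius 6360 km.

Great circle: cos σ = sin φ₁ sin φ₂ + cos φ₁ cos φ₂ cos Δλ,  σ = 0.5367 rad → d_gc = 3413.2 km
Rhumb line: Δψ = -0.8058, q = Δφ/Δψ = 0.3809, d_rh = R√(Δφ²+q²Δλ²) = 3610.1 km
Excess = 3610.1 − 3413.2 = 196.9 ≈ 197 km

197 km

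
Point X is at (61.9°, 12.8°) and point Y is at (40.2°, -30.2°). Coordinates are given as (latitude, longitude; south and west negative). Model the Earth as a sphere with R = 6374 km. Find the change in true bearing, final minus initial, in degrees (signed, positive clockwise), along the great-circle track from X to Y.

At departure: θ₁ = atan2(sin Δλ cos φ₂, cos φ₁ sin φ₂ − sin φ₁ cos φ₂ cos Δλ) = 250.08°
At arrival: θ₂ = atan2(sin Δλ cos φ₁, −cos φ₂ sin φ₁ + sin φ₂ cos φ₁ cos Δλ) = 215.44°
Δθ = θ₂ − θ₁ = -34.6°

-34.6°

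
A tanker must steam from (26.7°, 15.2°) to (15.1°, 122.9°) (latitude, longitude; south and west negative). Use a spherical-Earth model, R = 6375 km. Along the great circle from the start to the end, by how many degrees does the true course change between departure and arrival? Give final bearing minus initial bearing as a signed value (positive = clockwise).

Initial bearing θ₁ = atan2(sin Δλ cos φ₂, cos φ₁ sin φ₂ − sin φ₁ cos φ₂ cos Δλ) = 68.38°
Final bearing θ₂ = (initial bearing from the destination back to the start) + 180° = 120.66°
Δθ = θ₂ − θ₁ = +52.3°

+52.3°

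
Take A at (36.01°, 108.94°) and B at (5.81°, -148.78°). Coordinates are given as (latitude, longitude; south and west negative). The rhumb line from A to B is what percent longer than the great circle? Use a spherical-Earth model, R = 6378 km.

Great circle: σ = 1.6827 rad → d_gc = Rσ = 10732.1 km
Rhumb: Δφ = -0.5271, Δλ = +1.7851, Δψ = -0.5729, q = Δφ/Δψ = 0.9200 → d_rh = R√(Δφ²+q²Δλ²) = 11001.1 km
Excess = (11001.1 − 10732.1) / 10732.1 = 269.0 / 10732.1 = 2.51% ≈ 2.5%

2.5%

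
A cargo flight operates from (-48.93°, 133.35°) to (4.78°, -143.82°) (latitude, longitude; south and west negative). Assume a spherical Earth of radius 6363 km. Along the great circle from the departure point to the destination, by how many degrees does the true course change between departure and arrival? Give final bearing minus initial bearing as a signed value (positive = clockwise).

At departure: θ₁ = atan2(sin Δλ cos φ₂, cos φ₁ sin φ₂ − sin φ₁ cos φ₂ cos Δλ) = 81.46°
At arrival: θ₂ = atan2(sin Δλ cos φ₁, −cos φ₂ sin φ₁ + sin φ₂ cos φ₁ cos Δλ) = 40.69°
Δθ = θ₂ − θ₁ = -40.8°

-40.8°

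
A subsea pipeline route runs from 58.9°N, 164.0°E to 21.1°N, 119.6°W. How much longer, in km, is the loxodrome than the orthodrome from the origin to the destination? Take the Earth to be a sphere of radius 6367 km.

265 km

Great circle: cos σ = sin φ₁ sin φ₂ + cos φ₁ cos φ₂ cos Δλ,  σ = 1.1356 rad → d_gc = 7230.5 km
Rhumb line: Δψ = -0.9023, q = Δφ/Δψ = 0.7312, d_rh = R√(Δφ²+q²Δλ²) = 7495.2 km
Excess = 7495.2 − 7230.5 = 264.7 ≈ 265 km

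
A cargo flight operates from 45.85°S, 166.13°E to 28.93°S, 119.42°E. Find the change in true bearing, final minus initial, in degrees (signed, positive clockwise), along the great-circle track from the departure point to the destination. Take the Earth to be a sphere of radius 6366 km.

Initial bearing θ₁ = atan2(sin Δλ cos φ₂, cos φ₁ sin φ₂ − sin φ₁ cos φ₂ cos Δλ) = 278.36°
Final bearing θ₂ = (initial bearing from the destination back to the start) + 180° = 308.06°
Δθ = θ₂ − θ₁ = +29.7°

+29.7°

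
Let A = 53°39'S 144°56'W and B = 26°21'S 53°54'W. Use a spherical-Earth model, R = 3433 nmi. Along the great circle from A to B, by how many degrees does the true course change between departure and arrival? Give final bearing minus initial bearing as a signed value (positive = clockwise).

Initial bearing θ₁ = atan2(sin Δλ cos φ₂, cos φ₁ sin φ₂ − sin φ₁ cos φ₂ cos Δλ) = 107.13°
Final bearing θ₂ = (initial bearing from the destination back to the start) + 180° = 39.21°
Δθ = θ₂ − θ₁ = -67.9°

-67.9°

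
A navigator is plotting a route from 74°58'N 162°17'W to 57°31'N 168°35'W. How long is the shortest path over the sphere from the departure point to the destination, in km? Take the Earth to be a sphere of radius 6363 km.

cos σ = sin φ₁ sin φ₂ + cos φ₁ cos φ₂ cos Δλ
      = sin(74.97°)sin(57.52°) + cos(74.97°)cos(57.52°)cos(-6.30°) = 0.9531
σ = 17.610° → d = Rσ = 6363·0.30735 = 1956 km

1956 km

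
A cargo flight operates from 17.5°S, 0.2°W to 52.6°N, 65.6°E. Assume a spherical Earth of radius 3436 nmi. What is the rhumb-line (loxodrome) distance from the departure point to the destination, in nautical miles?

Δψ = ln[tan(π/4+φ₂/2)/tan(π/4+φ₁/2)] = +1.3936;  Δφ = +1.2235 rad,  Δλ = +1.1484 rad
q = Δφ/Δψ = 0.8779
d = R·√(Δφ² + q²Δλ²) = 3436·1.58539 = 5447 nmi

5447 nmi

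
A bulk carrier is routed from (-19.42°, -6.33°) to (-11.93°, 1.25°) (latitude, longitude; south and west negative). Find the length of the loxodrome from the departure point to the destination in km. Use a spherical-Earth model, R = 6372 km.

Δψ = ln[tan(π/4+φ₂/2)/tan(π/4+φ₁/2)] = +0.1359;  Δφ = +0.1307 rad,  Δλ = +0.1323 rad
q = Δφ/Δψ = 0.9620
d = R·√(Δφ² + q²Δλ²) = 6372·0.18245 = 1163 km

1163 km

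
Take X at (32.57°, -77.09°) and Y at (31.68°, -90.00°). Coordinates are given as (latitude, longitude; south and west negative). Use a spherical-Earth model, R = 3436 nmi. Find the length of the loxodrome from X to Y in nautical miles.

Rhumb course C = atan2(Δλ, Δψ) with Δψ = ln[tan(π/4+φ₂/2)/tan(π/4+φ₁/2)] = -0.0183, Δλ = -0.2253 → C = 265.35°
d = R·|Δφ| / |cos C| = 3436·0.01553 / 0.08114 = 658 nmi

658 nmi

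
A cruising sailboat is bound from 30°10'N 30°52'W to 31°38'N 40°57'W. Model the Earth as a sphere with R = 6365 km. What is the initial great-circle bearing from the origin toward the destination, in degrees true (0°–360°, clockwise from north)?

θ = atan2( sin Δλ·cos φ₂ ,  cos φ₁ sin φ₂ − sin φ₁ cos φ₂ cos Δλ )
  = atan2(-0.1491, +0.0322) = 282.19°

282.2°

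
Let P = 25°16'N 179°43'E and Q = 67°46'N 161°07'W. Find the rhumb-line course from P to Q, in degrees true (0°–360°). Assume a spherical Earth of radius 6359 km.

15.9°

Δψ = ln[tan(π/4+φ₂/2)/tan(π/4+φ₁/2)] = +1.1711
Δλ = +0.3345 rad (taken the short way round)
course = atan2(Δλ, Δψ) = 15.94°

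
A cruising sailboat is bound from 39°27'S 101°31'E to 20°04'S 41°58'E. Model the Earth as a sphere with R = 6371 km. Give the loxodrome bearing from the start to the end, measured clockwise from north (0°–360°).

290.7°

Δψ = ln[tan(π/4+φ₂/2)/tan(π/4+φ₁/2)] = +0.3928
Δλ = -1.0393 rad (taken the short way round)
course = atan2(Δλ, Δψ) = 290.70°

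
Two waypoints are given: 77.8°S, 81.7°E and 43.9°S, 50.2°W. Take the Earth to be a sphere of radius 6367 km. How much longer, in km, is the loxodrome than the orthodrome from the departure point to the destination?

Great circle: cos σ = sin φ₁ sin φ₂ + cos φ₁ cos φ₂ cos Δλ,  σ = 0.9569 rad → d_gc = 6092.6 km
Rhumb line: Δψ = +1.3817, q = Δφ/Δψ = 0.4282, d_rh = R√(Δφ²+q²Δλ²) = 7320.4 km
Excess = 7320.4 − 6092.6 = 1227.8 ≈ 1228 km

1228 km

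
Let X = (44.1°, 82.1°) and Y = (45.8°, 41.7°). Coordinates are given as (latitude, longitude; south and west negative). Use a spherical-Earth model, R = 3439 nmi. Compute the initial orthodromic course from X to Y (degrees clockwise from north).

θ = atan2( sin Δλ·cos φ₂ ,  cos φ₁ sin φ₂ − sin φ₁ cos φ₂ cos Δλ )
  = atan2(-0.4518, +0.1454) = 287.83°

287.8°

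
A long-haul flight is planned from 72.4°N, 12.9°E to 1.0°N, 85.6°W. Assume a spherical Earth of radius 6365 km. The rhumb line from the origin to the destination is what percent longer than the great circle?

Great circle: σ = 1.5989 rad → d_gc = Rσ = 10176.7 km
Rhumb: Δφ = -1.2462, Δλ = -1.7191, Δψ = -1.8481, q = Δφ/Δψ = 0.6743 → d_rh = R√(Δφ²+q²Δλ²) = 10833.0 km
Excess = (10833.0 − 10176.7) / 10176.7 = 656.3 / 10176.7 = 6.449% ≈ 6.4%

6.4%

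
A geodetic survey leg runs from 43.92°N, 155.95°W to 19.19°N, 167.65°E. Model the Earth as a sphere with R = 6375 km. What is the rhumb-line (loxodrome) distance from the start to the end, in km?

Rhumb course C = atan2(Δλ, Δψ) with Δψ = ln[tan(π/4+φ₂/2)/tan(π/4+φ₁/2)] = -0.5136, Δλ = -0.6353 → C = 231.05°
d = R·|Δφ| / |cos C| = 6375·0.43162 / 0.62868 = 4377 km

4377 km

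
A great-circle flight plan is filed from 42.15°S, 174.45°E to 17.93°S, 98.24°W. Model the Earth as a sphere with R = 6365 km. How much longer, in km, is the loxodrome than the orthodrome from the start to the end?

259 km

Great circle: cos σ = sin φ₁ sin φ₂ + cos φ₁ cos φ₂ cos Δλ,  σ = 1.3287 rad → d_gc = 8457.4 km
Rhumb line: Δψ = +0.4945, q = Δφ/Δψ = 0.8548, d_rh = R√(Δφ²+q²Δλ²) = 8716.7 km
Excess = 8716.7 − 8457.4 = 259.3 ≈ 259 km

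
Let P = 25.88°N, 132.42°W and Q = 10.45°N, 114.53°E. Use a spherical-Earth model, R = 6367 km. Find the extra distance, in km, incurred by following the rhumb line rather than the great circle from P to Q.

Great circle: cos σ = sin φ₁ sin φ₂ + cos φ₁ cos φ₂ cos Δλ,  σ = 1.8413 rad → d_gc = 11723.8 km
Rhumb line: Δψ = -0.2845, q = Δφ/Δψ = 0.9467, d_rh = R√(Δφ²+q²Δλ²) = 12015.6 km
Excess = 12015.6 − 11723.8 = 291.8 ≈ 292 km

292 km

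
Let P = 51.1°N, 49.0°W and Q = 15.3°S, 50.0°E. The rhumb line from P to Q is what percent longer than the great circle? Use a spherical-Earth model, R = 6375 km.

2.2%

Great circle: σ = 1.8756 rad → d_gc = Rσ = 11957.0 km
Rhumb: Δφ = -1.1589, Δλ = +1.7279, Δψ = -1.3112, q = Δφ/Δψ = 0.8839 → d_rh = R√(Δφ²+q²Δλ²) = 12221.8 km
Excess = (12221.8 − 11957.0) / 11957.0 = 264.8 / 11957.0 = 2.21% ≈ 2.2%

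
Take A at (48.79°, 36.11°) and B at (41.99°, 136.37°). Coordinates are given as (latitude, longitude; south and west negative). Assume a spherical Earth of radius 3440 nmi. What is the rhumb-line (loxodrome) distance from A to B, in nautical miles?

4240 nmi

Rhumb course C = atan2(Δλ, Δψ) with Δψ = ln[tan(π/4+φ₂/2)/tan(π/4+φ₁/2)] = -0.1693, Δλ = +1.7499 → C = 95.53°
d = R·|Δφ| / |cos C| = 3440·0.11868 / 0.09630 = 4240 nmi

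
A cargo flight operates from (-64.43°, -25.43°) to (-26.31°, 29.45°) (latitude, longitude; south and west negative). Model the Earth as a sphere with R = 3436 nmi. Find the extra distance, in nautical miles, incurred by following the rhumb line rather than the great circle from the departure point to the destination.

66 nmi

Great circle: cos σ = sin φ₁ sin φ₂ + cos φ₁ cos φ₂ cos Δλ,  σ = 0.8990 rad → d_gc = 3088.9 nmi
Rhumb line: Δψ = +1.0069, q = Δφ/Δψ = 0.6607, d_rh = R√(Δφ²+q²Δλ²) = 3155.1 nmi
Excess = 3155.1 − 3088.9 = 66.2 ≈ 66 nmi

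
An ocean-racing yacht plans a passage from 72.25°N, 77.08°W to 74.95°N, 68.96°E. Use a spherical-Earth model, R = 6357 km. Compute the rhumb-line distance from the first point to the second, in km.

4574 km

Rhumb course C = atan2(Δλ, Δψ) with Δψ = ln[tan(π/4+φ₂/2)/tan(π/4+φ₁/2)] = +0.1673, Δλ = +2.5489 → C = 86.25°
d = R·|Δφ| / |cos C| = 6357·0.04712 / 0.06549 = 4574 km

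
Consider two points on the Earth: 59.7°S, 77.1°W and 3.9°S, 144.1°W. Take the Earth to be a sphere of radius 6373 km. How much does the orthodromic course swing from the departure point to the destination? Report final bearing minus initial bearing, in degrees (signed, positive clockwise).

+43.1°

Initial bearing θ₁ = atan2(sin Δλ cos φ₂, cos φ₁ sin φ₂ − sin φ₁ cos φ₂ cos Δλ) = 288.22°
Final bearing θ₂ = (initial bearing from the destination back to the start) + 180° = 331.29°
Δθ = θ₂ − θ₁ = +43.1°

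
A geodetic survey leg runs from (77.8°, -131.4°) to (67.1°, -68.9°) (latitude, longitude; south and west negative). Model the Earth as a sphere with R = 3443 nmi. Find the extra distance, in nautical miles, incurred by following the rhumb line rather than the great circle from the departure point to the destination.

Great circle: cos σ = sin φ₁ sin φ₂ + cos φ₁ cos φ₂ cos Δλ,  σ = 0.3530 rad → d_gc = 1215.3 nmi
Rhumb line: Δψ = -0.6394, q = Δφ/Δψ = 0.2921, d_rh = R√(Δφ²+q²Δλ²) = 1271.6 nmi
Excess = 1271.6 − 1215.3 = 56.3 ≈ 56 nmi

56 nmi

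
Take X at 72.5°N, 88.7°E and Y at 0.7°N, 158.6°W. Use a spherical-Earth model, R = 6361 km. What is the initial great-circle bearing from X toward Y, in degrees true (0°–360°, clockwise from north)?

N = sin Δλ·cos φ₂ = +0.9225;  D = cos φ₁ sin φ₂ − sin φ₁ cos φ₂ cos Δλ = +0.3717
initial course = atan2(N, D) = 68.05°

68.1°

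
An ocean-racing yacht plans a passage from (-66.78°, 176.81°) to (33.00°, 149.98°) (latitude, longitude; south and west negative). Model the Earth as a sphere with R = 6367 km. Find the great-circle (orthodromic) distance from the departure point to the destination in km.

Haversine: a = sin²(Δφ/2)+cos φ₁ cos φ₂ sin²(Δλ/2) = 0.60273;  σ = 2·atan2(√a,√(1−a))
σ = 101.856° → d = Rσ = 6367·1.77773 = 11319 km

11319 km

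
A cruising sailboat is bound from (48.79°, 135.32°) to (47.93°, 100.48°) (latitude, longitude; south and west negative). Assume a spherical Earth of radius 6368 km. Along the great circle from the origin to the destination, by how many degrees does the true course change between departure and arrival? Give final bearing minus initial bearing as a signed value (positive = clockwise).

-26.4°

Initial bearing θ₁ = atan2(sin Δλ cos φ₂, cos φ₁ sin φ₂ − sin φ₁ cos φ₂ cos Δλ) = 281.14°
Final bearing θ₂ = (initial bearing from the destination back to the start) + 180° = 254.74°
Δθ = θ₂ − θ₁ = -26.4°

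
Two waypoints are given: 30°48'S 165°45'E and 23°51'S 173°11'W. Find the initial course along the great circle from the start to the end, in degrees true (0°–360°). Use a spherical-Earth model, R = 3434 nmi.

74.7°

N = sin Δλ·cos φ₂ = +0.3288;  D = cos φ₁ sin φ₂ − sin φ₁ cos φ₂ cos Δλ = +0.0897
initial course = atan2(N, D) = 74.74°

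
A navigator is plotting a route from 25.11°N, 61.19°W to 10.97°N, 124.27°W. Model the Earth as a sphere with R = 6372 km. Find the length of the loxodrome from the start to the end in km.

Rhumb course C = atan2(Δλ, Δψ) with Δψ = ln[tan(π/4+φ₂/2)/tan(π/4+φ₁/2)] = -0.2604, Δλ = -1.1010 → C = 256.70°
d = R·|Δφ| / |cos C| = 6372·0.24679 / 0.23013 = 6833 km

6833 km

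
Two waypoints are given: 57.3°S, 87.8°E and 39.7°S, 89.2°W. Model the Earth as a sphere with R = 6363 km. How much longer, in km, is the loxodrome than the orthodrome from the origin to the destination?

Great circle: cos σ = sin φ₁ sin φ₂ + cos φ₁ cos φ₂ cos Δλ,  σ = 1.4480 rad → d_gc = 9213.9 km
Rhumb line: Δψ = +0.4702, q = Δφ/Δψ = 0.6532, d_rh = R√(Δφ²+q²Δλ²) = 12988.5 km
Excess = 12988.5 − 9213.9 = 3774.6 ≈ 3775 km

3775 km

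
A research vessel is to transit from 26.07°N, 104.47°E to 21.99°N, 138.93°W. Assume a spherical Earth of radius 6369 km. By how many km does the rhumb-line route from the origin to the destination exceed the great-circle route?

Great circle: cos σ = sin φ₁ sin φ₂ + cos φ₁ cos φ₂ cos Δλ,  σ = 1.7807 rad → d_gc = 11341.4 km
Rhumb line: Δψ = -0.0780, q = Δφ/Δψ = 0.9131, d_rh = R√(Δφ²+q²Δλ²) = 11843.1 km
Excess = 11843.1 − 11341.4 = 501.7 ≈ 502 km

502 km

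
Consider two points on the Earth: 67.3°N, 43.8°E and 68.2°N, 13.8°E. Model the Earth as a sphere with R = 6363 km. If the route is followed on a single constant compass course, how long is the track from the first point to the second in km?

Rhumb course C = atan2(Δλ, Δψ) with Δψ = ln[tan(π/4+φ₂/2)/tan(π/4+φ₁/2)] = +0.0415, Δλ = -0.5236 → C = 274.53°
d = R·|Δφ| / |cos C| = 6363·0.01571 / 0.07899 = 1265 km

1265 km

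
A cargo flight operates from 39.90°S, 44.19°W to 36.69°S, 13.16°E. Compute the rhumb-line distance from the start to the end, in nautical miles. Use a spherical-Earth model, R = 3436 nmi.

Rhumb course C = atan2(Δλ, Δψ) with Δψ = ln[tan(π/4+φ₂/2)/tan(π/4+φ₁/2)] = +0.0714, Δλ = +1.0009 → C = 85.92°
d = R·|Δφ| / |cos C| = 3436·0.05603 / 0.07116 = 2705 nmi

2705 nmi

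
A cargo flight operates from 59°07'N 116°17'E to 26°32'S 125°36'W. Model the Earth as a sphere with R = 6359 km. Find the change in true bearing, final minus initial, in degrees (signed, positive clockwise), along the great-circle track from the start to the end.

+65.1°

At departure: θ₁ = atan2(sin Δλ cos φ₂, cos φ₁ sin φ₂ − sin φ₁ cos φ₂ cos Δλ) = 80.46°
At arrival: θ₂ = atan2(sin Δλ cos φ₁, −cos φ₂ sin φ₁ + sin φ₂ cos φ₁ cos Δλ) = 145.54°
Δθ = θ₂ − θ₁ = +65.1°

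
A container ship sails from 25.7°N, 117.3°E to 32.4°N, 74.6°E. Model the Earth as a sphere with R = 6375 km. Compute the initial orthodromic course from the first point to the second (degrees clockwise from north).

290.5°

θ = atan2( sin Δλ·cos φ₂ ,  cos φ₁ sin φ₂ − sin φ₁ cos φ₂ cos Δλ )
  = atan2(-0.5726, +0.2137) = 290.47°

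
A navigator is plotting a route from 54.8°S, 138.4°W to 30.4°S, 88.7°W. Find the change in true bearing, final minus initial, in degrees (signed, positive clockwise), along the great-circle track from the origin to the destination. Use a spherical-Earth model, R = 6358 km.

Initial bearing θ₁ = atan2(sin Δλ cos φ₂, cos φ₁ sin φ₂ − sin φ₁ cos φ₂ cos Δλ) = 75.99°
Final bearing θ₂ = (initial bearing from the destination back to the start) + 180° = 40.42°
Δθ = θ₂ − θ₁ = -35.6°

-35.6°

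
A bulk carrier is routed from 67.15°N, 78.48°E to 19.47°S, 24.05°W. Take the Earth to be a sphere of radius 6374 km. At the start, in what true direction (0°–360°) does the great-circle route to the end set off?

θ = atan2( sin Δλ·cos φ₂ ,  cos φ₁ sin φ₂ − sin φ₁ cos φ₂ cos Δλ )
  = atan2(-0.9204, +0.0591) = 273.67°

273.7°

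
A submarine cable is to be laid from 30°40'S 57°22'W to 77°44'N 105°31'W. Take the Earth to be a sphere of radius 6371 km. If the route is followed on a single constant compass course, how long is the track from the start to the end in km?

Rhumb course C = atan2(Δλ, Δψ) with Δψ = ln[tan(π/4+φ₂/2)/tan(π/4+φ₁/2)] = +2.7934, Δλ = -0.8404 → C = 343.26°
d = R·|Δφ| / |cos C| = 6371·1.89194 / 0.95761 = 12587 km

12587 km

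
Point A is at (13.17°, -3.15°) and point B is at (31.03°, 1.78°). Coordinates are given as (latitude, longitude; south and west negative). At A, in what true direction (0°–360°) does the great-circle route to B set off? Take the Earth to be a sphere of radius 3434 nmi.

θ = atan2( sin Δλ·cos φ₂ ,  cos φ₁ sin φ₂ − sin φ₁ cos φ₂ cos Δλ )
  = atan2(+0.0736, +0.3074) = 13.47°

13.5°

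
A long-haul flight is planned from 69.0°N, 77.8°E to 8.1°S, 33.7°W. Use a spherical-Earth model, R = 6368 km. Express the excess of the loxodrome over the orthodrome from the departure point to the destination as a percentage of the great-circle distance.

7.1%

Great circle: σ = 1.8354 rad → d_gc = Rσ = 11688.1 km
Rhumb: Δφ = -1.3456, Δλ = -1.9460, Δψ = -1.8274, q = Δφ/Δψ = 0.7364 → d_rh = R√(Δφ²+q²Δλ²) = 12518.1 km
Excess = (12518.1 − 11688.1) / 11688.1 = 830.0 / 11688.1 = 7.10% ≈ 7.1%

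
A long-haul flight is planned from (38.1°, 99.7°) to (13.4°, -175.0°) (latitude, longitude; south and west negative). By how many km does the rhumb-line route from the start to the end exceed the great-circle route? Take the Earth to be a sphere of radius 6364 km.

Great circle: cos σ = sin φ₁ sin φ₂ + cos φ₁ cos φ₂ cos Δλ,  σ = 1.3636 rad → d_gc = 8677.9 km
Rhumb line: Δψ = -0.4842, q = Δφ/Δψ = 0.8904, d_rh = R√(Δφ²+q²Δλ²) = 8870.9 km
Excess = 8870.9 − 8677.9 = 193.0 ≈ 193 km

193 km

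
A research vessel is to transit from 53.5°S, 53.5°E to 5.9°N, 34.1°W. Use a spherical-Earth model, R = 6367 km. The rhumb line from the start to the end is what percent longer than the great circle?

2.4%

Great circle: σ = 1.6287 rad → d_gc = Rσ = 10369.8 km
Rhumb: Δφ = +1.0367, Δλ = -1.5289, Δψ = +1.2126, q = Δφ/Δψ = 0.8550 → d_rh = R√(Δφ²+q²Δλ²) = 10622.6 km
Excess = (10622.6 − 10369.8) / 10369.8 = 252.8 / 10369.8 = 2.44% ≈ 2.4%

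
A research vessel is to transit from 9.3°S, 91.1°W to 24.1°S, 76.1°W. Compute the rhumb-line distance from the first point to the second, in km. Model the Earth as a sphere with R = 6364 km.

2287 km

Rhumb course C = atan2(Δλ, Δψ) with Δψ = ln[tan(π/4+φ₂/2)/tan(π/4+φ₁/2)] = -0.2706, Δλ = +0.2618 → C = 135.94°
d = R·|Δφ| / |cos C| = 6364·0.25831 / 0.71866 = 2287 km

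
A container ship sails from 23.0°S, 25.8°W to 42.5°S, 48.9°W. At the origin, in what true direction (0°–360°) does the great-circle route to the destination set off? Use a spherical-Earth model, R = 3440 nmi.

219.0°

θ = atan2( sin Δλ·cos φ₂ ,  cos φ₁ sin φ₂ − sin φ₁ cos φ₂ cos Δλ )
  = atan2(-0.2893, -0.3569) = 219.02°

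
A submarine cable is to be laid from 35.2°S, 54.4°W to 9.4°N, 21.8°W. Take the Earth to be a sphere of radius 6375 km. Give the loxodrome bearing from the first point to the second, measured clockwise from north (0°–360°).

34.7°

Meridional parts: M(φ₁)=-0.6571, M(φ₂)=+0.1648 → ΔM = +0.8219;  Δλ = +0.5690 rad
tan C = Δλ / ΔM = +0.6923 → C = 34.69°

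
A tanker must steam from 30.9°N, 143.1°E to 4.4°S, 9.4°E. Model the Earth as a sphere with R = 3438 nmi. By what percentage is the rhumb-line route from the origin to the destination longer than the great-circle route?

Great circle: σ = 2.2530 rad → d_gc = Rσ = 7745.7 nmi
Rhumb: Δφ = -0.6161, Δλ = -2.3335, Δψ = -0.6444, q = Δφ/Δψ = 0.9561 → d_rh = R√(Δφ²+q²Δλ²) = 7957.4 nmi
Excess = (7957.4 − 7745.7) / 7745.7 = 211.7 / 7745.7 = 2.73% ≈ 2.7%

2.7%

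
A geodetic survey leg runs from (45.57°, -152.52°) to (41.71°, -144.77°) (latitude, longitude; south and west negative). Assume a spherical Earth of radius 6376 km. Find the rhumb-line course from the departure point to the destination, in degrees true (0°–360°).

Meridional parts: M(φ₁)=+0.8955, M(φ₂)=+0.8024 → ΔM = -0.0931;  Δλ = +0.1353 rad
tan C = Δλ / ΔM = -1.4522 → C = 124.55°

124.6°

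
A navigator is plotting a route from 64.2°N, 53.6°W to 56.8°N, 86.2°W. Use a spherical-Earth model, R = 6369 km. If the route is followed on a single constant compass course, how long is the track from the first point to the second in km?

1957 km

Δψ = ln[tan(π/4+φ₂/2)/tan(π/4+φ₁/2)] = -0.2636;  Δφ = -0.1292 rad,  Δλ = -0.5690 rad
q = Δφ/Δψ = 0.4899
d = R·√(Δφ² + q²Δλ²) = 6369·0.30723 = 1957 km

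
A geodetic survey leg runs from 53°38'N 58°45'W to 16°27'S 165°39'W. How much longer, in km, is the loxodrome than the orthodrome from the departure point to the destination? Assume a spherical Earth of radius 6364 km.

Great circle: cos σ = sin φ₁ sin φ₂ + cos φ₁ cos φ₂ cos Δλ,  σ = 1.9751 rad → d_gc = 12569.3 km
Rhumb line: Δψ = -1.4045, q = Δφ/Δψ = 0.8709, d_rh = R√(Δφ²+q²Δλ²) = 12943.5 km
Excess = 12943.5 − 12569.3 = 374.2 ≈ 374 km

374 km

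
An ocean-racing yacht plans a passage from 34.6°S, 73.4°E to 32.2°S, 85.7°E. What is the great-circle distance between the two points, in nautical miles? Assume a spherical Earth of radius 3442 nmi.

Haversine: a = sin²(Δφ/2)+cos φ₁ cos φ₂ sin²(Δλ/2) = 0.00843;  σ = 2·atan2(√a,√(1−a))
σ = 10.538° → d = Rσ = 3442·0.18392 = 633 nmi

633 nmi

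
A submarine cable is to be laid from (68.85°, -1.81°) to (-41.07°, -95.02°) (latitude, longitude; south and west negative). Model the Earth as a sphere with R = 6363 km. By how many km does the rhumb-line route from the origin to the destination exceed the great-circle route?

310 km

Great circle: cos σ = sin φ₁ sin φ₂ + cos φ₁ cos φ₂ cos Δλ,  σ = 2.2497 rad → d_gc = 14315.0 km
Rhumb line: Δψ = -2.4658, q = Δφ/Δψ = 0.7780, d_rh = R√(Δφ²+q²Δλ²) = 14624.6 km
Excess = 14624.6 − 14315.0 = 309.6 ≈ 310 km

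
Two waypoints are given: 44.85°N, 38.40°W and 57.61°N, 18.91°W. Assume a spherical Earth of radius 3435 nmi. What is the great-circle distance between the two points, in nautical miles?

Haversine: a = sin²(Δφ/2)+cos φ₁ cos φ₂ sin²(Δλ/2) = 0.02323;  σ = 2·atan2(√a,√(1−a))
σ = 17.533° → d = Rσ = 3435·0.30601 = 1051 nmi

1051 nmi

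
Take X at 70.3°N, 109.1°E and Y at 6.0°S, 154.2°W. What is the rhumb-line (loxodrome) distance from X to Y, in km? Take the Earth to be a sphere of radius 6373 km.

11472 km

Rhumb course C = atan2(Δλ, Δψ) with Δψ = ln[tan(π/4+φ₂/2)/tan(π/4+φ₁/2)] = -1.8557, Δλ = +1.6877 → C = 137.71°
d = R·|Δφ| / |cos C| = 6373·1.33169 / 0.73980 = 11472 km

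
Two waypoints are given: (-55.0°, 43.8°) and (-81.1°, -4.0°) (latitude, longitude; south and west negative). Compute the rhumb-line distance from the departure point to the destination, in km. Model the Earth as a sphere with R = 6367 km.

Rhumb course C = atan2(Δλ, Δψ) with Δψ = ln[tan(π/4+φ₂/2)/tan(π/4+φ₁/2)] = -1.3991, Δλ = -0.8343 → C = 210.81°
d = R·|Δφ| / |cos C| = 6367·0.45553 / 0.85889 = 3377 km

3377 km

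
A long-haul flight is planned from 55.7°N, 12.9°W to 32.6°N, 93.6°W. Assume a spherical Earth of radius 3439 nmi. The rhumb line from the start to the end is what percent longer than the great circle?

4.7%

Great circle: σ = 1.0218 rad → d_gc = Rσ = 3514.1 nmi
Rhumb: Δφ = -0.4032, Δλ = -1.4085, Δψ = -0.5733, q = Δφ/Δψ = 0.7032 → d_rh = R√(Δφ²+q²Δλ²) = 3677.7 nmi
Excess = (3677.7 − 3514.1) / 3514.1 = 163.6 / 3514.1 = 4.66% ≈ 4.7%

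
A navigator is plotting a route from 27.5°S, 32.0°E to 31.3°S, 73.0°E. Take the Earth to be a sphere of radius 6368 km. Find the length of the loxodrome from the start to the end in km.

3991 km

Rhumb course C = atan2(Δλ, Δψ) with Δψ = ln[tan(π/4+φ₂/2)/tan(π/4+φ₁/2)] = -0.0761, Δλ = +0.7156 → C = 96.07°
d = R·|Δφ| / |cos C| = 6368·0.06632 / 0.10582 = 3991 km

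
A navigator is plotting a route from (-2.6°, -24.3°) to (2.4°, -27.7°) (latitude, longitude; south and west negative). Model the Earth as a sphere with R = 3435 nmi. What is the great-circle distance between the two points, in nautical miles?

362 nmi

cos σ = sin φ₁ sin φ₂ + cos φ₁ cos φ₂ cos Δλ
      = sin(-2.60°)sin(2.40°) + cos(-2.60°)cos(2.40°)cos(-3.40°) = 0.9944
σ = 6.046° → d = Rσ = 3435·0.10552 = 362 nmi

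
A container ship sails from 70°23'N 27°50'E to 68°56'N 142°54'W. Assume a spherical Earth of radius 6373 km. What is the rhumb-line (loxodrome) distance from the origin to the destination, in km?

Δψ = ln[tan(π/4+φ₂/2)/tan(π/4+φ₁/2)] = -0.0728;  Δφ = -0.0253 rad,  Δλ = -2.9799 rad
q = Δφ/Δψ = 0.3475
d = R·√(Δφ² + q²Δλ²) = 6373·1.03573 = 6601 km

6601 km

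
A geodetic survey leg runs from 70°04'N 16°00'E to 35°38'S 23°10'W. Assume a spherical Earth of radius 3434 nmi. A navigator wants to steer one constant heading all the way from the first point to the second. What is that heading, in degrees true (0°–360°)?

195.9°

Meridional parts: M(φ₁)=+1.7388, M(φ₂)=-0.6664 → ΔM = -2.4052;  Δλ = -0.6836 rad
tan C = Δλ / ΔM = +0.2842 → C = 195.87°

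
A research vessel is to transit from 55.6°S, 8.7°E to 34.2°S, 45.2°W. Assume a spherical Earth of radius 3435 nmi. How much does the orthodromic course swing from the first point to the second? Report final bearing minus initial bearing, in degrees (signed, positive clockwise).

+40.1°

Initial bearing θ₁ = atan2(sin Δλ cos φ₂, cos φ₁ sin φ₂ − sin φ₁ cos φ₂ cos Δλ) = 277.21°
Final bearing θ₂ = (initial bearing from the destination back to the start) + 180° = 317.34°
Δθ = θ₂ − θ₁ = +40.1°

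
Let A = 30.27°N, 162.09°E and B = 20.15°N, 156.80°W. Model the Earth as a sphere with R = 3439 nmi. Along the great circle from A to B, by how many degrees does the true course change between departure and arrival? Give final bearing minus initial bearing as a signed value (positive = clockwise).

Initial bearing θ₁ = atan2(sin Δλ cos φ₂, cos φ₁ sin φ₂ − sin φ₁ cos φ₂ cos Δλ) = 95.46°
Final bearing θ₂ = (initial bearing from the destination back to the start) + 180° = 113.68°
Δθ = θ₂ − θ₁ = +18.2°

+18.2°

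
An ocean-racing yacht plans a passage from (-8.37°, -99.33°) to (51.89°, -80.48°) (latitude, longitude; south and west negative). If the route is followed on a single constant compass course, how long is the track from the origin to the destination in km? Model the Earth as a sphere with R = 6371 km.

Rhumb course C = atan2(Δλ, Δψ) with Δψ = ln[tan(π/4+φ₂/2)/tan(π/4+φ₁/2)] = +1.2097, Δλ = +0.3290 → C = 15.21°
d = R·|Δφ| / |cos C| = 6371·1.05174 / 0.96495 = 6944 km

6944 km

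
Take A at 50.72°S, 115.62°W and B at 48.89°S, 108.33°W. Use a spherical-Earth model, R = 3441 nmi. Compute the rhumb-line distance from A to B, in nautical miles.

Rhumb course C = atan2(Δλ, Δψ) with Δψ = ln[tan(π/4+φ₂/2)/tan(π/4+φ₁/2)] = +0.0495, Δλ = +0.1272 → C = 68.74°
d = R·|Δφ| / |cos C| = 3441·0.03194 / 0.36255 = 303 nmi

303 nmi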